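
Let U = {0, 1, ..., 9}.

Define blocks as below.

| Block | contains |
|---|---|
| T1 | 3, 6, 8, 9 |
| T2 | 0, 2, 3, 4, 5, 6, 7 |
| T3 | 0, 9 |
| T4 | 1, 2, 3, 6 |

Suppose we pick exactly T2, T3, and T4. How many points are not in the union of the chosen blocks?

1

Union of T2, T3, T4 = {0, 1, 2, 3, 4, 5, 6, 7, 9}.
Not covered: 8 — 1 point.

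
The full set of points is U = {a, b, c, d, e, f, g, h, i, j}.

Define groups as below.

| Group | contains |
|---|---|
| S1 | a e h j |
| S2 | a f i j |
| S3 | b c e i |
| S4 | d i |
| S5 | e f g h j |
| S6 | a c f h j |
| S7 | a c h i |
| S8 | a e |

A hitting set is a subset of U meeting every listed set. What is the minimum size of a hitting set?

3

T = {a, i, j} meets every group (each contains at least one member of T), and |T| = 3.
No choice of 2 points meets every group, so 3 is the minimum.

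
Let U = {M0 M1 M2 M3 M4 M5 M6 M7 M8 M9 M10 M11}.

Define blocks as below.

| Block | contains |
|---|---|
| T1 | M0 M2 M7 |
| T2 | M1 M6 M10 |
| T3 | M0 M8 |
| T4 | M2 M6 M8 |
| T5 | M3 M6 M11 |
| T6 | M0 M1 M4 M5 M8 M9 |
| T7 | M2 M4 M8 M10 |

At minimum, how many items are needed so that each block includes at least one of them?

The 3 items {M2, M6, M8} hit every block.
No choice of 2 items meets every block, so 3 is the minimum.

3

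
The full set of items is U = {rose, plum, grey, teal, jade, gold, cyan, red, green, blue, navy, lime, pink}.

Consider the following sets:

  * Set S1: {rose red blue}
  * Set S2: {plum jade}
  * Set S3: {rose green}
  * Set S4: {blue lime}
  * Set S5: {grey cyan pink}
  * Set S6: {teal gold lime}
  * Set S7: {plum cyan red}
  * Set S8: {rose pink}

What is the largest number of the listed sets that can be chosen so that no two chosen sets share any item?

S1, S2, S5, S6 are pairwise disjoint (S1={rose,red,blue}; S2={plum,jade}; S5={grey,cyan,pink}; S6={teal,gold,lime}).
Every remaining set overlaps one of these, and no 5 of the listed sets are pairwise disjoint, so 4 is the maximum.

4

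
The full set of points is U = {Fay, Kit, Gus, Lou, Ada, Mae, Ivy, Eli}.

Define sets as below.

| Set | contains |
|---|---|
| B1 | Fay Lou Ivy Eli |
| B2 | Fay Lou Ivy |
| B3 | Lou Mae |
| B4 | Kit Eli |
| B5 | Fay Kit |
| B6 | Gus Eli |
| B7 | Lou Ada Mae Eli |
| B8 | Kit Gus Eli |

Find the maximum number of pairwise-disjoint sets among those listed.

B3, B5, B6 are pairwise disjoint (B3={Lou,Mae}; B5={Fay,Kit}; B6={Gus,Eli}).
Every remaining set overlaps one of these, and no 4 of the listed sets are pairwise disjoint, so 3 is the maximum.

3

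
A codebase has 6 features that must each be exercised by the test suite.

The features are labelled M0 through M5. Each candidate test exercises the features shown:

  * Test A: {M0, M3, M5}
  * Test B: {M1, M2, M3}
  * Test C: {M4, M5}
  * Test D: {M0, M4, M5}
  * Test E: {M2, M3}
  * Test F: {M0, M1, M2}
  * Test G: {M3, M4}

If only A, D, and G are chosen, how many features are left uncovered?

2

Union of A, D, G = {M0, M3, M4, M5}.
Not covered: M1, M2 — 2 features.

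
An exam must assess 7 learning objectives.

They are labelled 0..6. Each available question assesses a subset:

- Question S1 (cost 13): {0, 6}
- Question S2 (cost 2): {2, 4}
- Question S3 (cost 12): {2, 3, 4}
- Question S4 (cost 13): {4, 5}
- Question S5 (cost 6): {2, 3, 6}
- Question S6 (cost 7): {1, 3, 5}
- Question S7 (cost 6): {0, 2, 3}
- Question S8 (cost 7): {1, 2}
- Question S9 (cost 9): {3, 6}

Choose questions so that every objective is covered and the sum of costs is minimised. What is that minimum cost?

21

S2, S5, S6, S7 together cover every objective (S2 ∪ S5 ∪ S6 ∪ S7 = {0, 1, 2, 3, 4, 5, 6}); total cost 2 + 6 + 7 + 6 = 21.
No covering selection has total cost below 21.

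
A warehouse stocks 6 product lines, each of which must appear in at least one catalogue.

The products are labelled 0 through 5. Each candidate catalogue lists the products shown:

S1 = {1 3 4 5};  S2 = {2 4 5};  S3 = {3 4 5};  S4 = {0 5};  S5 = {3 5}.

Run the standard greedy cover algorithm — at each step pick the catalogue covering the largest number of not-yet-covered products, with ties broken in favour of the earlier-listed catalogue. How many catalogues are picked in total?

3

Greedy: pick S1 (covers 4 new) → pick S2 (covers 1 new) → pick S4 (covers 1 new). Total picks: 3.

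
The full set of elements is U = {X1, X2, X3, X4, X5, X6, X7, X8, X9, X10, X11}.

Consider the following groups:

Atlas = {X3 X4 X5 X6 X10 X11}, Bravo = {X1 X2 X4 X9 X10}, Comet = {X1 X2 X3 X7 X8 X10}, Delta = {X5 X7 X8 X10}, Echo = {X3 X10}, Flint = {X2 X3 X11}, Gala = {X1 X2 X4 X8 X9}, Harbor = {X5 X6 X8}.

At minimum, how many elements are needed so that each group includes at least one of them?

The 3 elements {X3, X4, X5} hit every group.
No choice of 2 elements meets every group, so 3 is the minimum.

3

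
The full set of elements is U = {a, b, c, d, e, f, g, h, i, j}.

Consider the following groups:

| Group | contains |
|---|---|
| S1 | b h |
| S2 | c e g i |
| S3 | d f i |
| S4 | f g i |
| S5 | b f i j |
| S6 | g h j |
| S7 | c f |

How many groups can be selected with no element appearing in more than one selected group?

2

S1, S4 are pairwise disjoint (S1={b,h}; S4={f,g,i}).
Every remaining group overlaps one of these, and no 3 of the listed groups are pairwise disjoint, so 2 is the maximum.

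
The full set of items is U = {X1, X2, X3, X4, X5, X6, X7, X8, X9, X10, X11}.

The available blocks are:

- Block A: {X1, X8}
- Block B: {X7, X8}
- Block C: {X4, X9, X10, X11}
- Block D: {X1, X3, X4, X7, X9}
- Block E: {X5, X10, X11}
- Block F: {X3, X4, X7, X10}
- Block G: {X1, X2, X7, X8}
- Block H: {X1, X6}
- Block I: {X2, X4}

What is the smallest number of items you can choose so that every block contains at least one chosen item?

The 4 items {X1, X4, X8, X10} hit every block.
The blocks B, E, H, I are pairwise disjoint, so any hitting set needs a separate item for each — at least 4. Hence 4 is optimal.

4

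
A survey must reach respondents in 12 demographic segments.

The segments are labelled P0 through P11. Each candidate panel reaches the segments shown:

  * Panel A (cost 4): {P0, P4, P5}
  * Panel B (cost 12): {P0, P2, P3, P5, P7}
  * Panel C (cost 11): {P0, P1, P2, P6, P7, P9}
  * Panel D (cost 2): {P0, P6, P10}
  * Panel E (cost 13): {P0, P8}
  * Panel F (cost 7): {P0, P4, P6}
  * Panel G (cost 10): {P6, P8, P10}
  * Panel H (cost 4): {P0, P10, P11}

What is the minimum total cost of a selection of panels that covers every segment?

41

A, B, C, G, H together cover every segment (A ∪ B ∪ C ∪ G ∪ H = {P0, P1, P2, P3, P4, P5, P6, P7, P8, P9, P10, P11}); total cost 4 + 12 + 11 + 10 + 4 = 41.
The greedy pick D, A, C, H, G, B costs 43; no covering selection beats 41.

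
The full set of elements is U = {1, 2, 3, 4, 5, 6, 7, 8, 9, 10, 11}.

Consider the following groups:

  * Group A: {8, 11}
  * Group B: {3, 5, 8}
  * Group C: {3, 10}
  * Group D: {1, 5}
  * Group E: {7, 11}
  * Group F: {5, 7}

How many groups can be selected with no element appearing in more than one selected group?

3

A, C, F are pairwise disjoint (A={8,11}; C={3,10}; F={5,7}).
Every remaining group overlaps one of these, and no 4 of the listed groups are pairwise disjoint, so 3 is the maximum.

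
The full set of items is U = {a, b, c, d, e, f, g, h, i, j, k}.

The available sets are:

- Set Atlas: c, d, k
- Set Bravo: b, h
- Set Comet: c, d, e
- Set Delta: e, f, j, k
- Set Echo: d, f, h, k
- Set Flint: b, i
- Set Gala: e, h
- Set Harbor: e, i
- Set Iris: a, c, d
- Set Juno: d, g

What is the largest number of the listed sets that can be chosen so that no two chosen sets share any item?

Atlas, Flint, Gala are pairwise disjoint (Atlas={c,d,k}; Flint={b,i}; Gala={e,h}).
Every remaining set overlaps one of these, and no 4 of the listed sets are pairwise disjoint, so 3 is the maximum.

3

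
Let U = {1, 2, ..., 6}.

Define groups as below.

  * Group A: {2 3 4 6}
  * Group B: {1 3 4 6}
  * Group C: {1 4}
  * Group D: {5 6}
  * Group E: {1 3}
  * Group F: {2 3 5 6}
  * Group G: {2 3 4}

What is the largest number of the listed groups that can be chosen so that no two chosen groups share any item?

C, D are pairwise disjoint (C={1,4}; D={5,6}).
Every remaining group overlaps one of these, and no 3 of the listed groups are pairwise disjoint, so 2 is the maximum.

2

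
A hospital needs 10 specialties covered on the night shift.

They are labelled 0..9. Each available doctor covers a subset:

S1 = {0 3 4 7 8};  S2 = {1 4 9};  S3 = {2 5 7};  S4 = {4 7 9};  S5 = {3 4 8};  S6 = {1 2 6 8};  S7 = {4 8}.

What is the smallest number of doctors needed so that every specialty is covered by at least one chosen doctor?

S1 and S2 and S3 and S6 together: S1 ∪ S2 ∪ S3 ∪ S6 = {0, 1, 2, 3, 4, 5, 6, 7, 8, 9} — every specialty is covered.
No 3 of the 7 doctors cover everything (all 35 combinations miss at least one specialty), so 4 is optimal.

4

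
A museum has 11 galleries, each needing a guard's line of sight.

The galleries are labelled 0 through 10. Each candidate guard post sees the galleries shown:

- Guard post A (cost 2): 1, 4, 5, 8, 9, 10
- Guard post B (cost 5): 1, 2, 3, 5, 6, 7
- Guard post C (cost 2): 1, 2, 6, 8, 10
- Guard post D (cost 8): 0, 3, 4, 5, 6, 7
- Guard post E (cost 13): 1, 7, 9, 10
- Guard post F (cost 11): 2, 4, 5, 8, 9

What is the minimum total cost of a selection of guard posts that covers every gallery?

12

A, C, D together cover every gallery (A ∪ C ∪ D = {0, 1, 2, 3, 4, 5, 6, 7, 8, 9, 10}); total cost 2 + 2 + 8 = 12.
The greedy pick A, C, B, D costs 17; no covering selection beats 12.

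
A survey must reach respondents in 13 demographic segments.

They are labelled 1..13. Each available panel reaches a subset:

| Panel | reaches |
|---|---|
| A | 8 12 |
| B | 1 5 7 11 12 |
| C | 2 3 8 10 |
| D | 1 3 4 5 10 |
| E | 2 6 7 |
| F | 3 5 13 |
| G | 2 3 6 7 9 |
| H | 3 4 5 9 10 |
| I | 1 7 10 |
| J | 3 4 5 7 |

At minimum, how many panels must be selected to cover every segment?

5

Take {A, B, F, G, H}. Their union is {1, 2, 3, 4, 5, 6, 7, 8, 9, 10, 11, 12, 13}, which is all 13 segments.
No 4 of the 10 panels cover everything (all 210 combinations miss at least one segment), so 5 is optimal.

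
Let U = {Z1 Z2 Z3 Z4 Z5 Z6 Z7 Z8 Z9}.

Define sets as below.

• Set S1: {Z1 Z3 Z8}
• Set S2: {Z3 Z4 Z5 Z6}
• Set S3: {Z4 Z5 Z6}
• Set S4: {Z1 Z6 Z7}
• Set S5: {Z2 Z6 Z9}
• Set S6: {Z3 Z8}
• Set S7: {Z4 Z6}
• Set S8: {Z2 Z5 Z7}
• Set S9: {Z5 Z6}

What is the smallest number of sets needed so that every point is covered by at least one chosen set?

4

S1, S3, S4, and S5 cover everything between them: the union {Z1, Z2, Z3, Z4, Z5, Z6, Z7, Z8, Z9} is all of U.
No 3 of the 9 sets cover everything (all 84 combinations miss at least one point), so 4 is optimal.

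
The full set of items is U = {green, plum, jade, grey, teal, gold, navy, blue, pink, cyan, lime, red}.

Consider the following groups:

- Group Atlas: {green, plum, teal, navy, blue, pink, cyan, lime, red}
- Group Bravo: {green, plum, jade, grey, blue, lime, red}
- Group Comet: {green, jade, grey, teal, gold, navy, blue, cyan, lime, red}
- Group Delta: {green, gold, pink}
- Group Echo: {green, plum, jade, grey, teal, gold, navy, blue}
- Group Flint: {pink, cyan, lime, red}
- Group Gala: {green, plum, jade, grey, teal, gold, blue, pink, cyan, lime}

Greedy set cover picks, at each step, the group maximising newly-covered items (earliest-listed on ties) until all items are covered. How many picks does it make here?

Greedy: pick Comet (covers 10 new) → pick Atlas (covers 2 new). Total picks: 2.

2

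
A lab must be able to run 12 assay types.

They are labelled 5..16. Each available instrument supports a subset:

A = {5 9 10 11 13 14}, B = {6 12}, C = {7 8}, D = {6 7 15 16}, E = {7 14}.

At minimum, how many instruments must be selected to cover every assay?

4

A and B and C and D together: A ∪ B ∪ C ∪ D = {5, 6, 7, 8, 9, 10, 11, 12, 13, 14, 15, 16} — every assay is covered.
No 3 of the 5 instruments cover everything (all 10 combinations miss at least one assay), so 4 is optimal.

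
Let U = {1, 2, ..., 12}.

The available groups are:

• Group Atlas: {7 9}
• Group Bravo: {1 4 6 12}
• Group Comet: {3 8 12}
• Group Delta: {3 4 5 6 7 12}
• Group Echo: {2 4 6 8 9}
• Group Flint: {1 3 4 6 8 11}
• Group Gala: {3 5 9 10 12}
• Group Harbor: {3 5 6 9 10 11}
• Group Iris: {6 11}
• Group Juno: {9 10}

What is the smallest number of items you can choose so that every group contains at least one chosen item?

3

H = {6, 8, 9} meets every group (each contains at least one member of H), and |H| = 3.
The groups Comet, Iris, Juno are pairwise disjoint, so any hitting set needs a separate item for each — at least 3. Hence 3 is optimal.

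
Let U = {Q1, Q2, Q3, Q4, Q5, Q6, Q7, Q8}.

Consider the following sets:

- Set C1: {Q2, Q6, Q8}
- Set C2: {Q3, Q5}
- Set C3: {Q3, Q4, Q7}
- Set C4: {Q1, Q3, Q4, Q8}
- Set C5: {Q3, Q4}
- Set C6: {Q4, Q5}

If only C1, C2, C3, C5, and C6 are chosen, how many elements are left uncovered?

1

Union of C1, C2, C3, C5, C6 = {Q2, Q3, Q4, Q5, Q6, Q7, Q8}.
Not covered: Q1 — 1 element.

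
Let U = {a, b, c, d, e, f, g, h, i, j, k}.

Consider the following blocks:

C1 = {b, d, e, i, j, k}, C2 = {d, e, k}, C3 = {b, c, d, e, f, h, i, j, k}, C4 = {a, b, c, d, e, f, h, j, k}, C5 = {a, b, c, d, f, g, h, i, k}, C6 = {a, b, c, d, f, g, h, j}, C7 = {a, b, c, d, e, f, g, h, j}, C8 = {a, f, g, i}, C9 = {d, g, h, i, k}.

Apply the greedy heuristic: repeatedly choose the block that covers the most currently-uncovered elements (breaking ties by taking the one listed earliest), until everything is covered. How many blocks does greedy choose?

2

Greedy: pick C3 (covers 9 new) → pick C5 (covers 2 new). Total picks: 2.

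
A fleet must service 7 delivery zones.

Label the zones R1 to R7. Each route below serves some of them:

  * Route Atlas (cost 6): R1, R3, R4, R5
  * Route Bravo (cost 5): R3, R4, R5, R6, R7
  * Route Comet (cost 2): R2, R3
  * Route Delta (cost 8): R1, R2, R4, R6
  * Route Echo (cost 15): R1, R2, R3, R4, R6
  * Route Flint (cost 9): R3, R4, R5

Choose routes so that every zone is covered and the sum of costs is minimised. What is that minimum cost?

Bravo, Delta together cover every zone (Bravo ∪ Delta = {R1, R2, R3, R4, R5, R6, R7}); total cost 5 + 8 = 13.
No covering selection has total cost below 13.

13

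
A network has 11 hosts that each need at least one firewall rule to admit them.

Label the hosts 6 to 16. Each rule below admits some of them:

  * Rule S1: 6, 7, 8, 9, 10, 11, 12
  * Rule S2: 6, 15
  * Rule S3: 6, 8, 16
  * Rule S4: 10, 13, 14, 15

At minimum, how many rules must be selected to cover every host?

3

Take {S1, S3, S4}. Their union is {6, 7, 8, 9, 10, 11, 12, 13, 14, 15, 16}, which is all 11 hosts.
Only S1 contains 7, so S1 is forced; the remaining 4 hosts need at least 2 more rules (each remaining rule adds at most 3) — so at least 3 rules are needed, and 3 is optimal.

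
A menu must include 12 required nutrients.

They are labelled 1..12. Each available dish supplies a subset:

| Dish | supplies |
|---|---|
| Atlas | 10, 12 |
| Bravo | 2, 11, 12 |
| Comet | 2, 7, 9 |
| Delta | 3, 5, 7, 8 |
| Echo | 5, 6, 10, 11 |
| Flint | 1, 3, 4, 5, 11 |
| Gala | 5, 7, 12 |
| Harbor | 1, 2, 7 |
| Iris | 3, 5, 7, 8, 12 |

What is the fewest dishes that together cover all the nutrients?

Take {Comet, Echo, Flint, Iris}. Their union is {1, 2, 3, 4, 5, 6, 7, 8, 9, 10, 11, 12}, which is all 12 nutrients.
Only Flint contains 4, so Flint is forced; the remaining 7 nutrients need at least 3 more dishes (each remaining dish adds at most 3) — so at least 4 dishes are needed, and 4 is optimal.

4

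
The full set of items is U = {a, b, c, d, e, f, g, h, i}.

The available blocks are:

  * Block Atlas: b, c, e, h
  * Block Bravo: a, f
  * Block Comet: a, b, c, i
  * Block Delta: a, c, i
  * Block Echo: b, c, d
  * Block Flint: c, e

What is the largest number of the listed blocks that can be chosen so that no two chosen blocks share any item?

Bravo, Flint are pairwise disjoint (Bravo={a,f}; Flint={c,e}).
Every remaining block overlaps one of these, and no 3 of the listed blocks are pairwise disjoint, so 2 is the maximum.

2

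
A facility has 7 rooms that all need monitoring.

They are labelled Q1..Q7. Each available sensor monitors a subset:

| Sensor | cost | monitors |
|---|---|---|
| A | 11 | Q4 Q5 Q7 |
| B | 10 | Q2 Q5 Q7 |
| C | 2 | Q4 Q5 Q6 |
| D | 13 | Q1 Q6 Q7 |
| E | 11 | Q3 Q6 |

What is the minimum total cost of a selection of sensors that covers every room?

36

B, C, D, E together cover every room (B ∪ C ∪ D ∪ E = {Q1, Q2, Q3, Q4, Q5, Q6, Q7}); total cost 10 + 2 + 13 + 11 = 36.
No covering selection has total cost below 36.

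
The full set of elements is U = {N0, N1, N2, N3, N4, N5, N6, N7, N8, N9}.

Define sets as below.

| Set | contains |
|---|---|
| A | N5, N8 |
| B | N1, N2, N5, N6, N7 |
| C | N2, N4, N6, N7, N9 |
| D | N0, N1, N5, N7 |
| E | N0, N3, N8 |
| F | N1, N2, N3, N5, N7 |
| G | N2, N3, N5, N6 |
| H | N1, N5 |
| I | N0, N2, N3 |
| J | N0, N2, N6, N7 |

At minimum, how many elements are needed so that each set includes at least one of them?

The 3 elements {N0, N2, N5} hit every set.
The sets C, E, H are pairwise disjoint, so any hitting set needs a separate element for each — at least 3. Hence 3 is optimal.

3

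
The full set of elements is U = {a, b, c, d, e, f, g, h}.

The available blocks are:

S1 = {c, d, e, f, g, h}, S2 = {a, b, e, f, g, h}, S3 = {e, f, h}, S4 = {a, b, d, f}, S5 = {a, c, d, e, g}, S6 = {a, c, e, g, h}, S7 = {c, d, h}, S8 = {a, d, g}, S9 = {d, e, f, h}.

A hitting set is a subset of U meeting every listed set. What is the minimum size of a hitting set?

T = {d, h} meets every block (each contains at least one member of T), and |T| = 2.
The blocks S3, S8 are pairwise disjoint, so any hitting set needs a separate element for each — at least 2. Hence 2 is optimal.

2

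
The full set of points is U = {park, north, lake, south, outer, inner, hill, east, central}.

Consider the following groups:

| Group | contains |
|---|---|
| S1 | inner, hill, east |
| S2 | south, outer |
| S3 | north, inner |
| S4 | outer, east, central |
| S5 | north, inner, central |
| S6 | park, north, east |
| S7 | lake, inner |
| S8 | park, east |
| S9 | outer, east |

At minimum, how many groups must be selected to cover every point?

S1, S2, S4, S6, and S7 cover everything between them: the union {park, north, lake, south, outer, inner, hill, east, central} is all of U.
No 4 of the 9 groups cover everything (all 126 combinations miss at least one point), so 5 is optimal.

5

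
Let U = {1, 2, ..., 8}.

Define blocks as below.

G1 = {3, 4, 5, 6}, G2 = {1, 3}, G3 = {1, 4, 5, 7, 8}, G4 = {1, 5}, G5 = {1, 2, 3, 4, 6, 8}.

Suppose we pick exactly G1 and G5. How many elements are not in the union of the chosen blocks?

1

Union of G1, G5 = {1, 2, 3, 4, 5, 6, 8}.
Not covered: 7 — 1 element.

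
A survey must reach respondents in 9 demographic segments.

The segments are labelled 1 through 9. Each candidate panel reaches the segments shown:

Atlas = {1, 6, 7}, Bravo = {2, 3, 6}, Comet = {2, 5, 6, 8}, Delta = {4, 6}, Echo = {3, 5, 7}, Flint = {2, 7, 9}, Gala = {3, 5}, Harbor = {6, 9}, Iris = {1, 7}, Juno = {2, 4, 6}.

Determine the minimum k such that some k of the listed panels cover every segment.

Bravo and Comet and Delta and Harbor and Iris together: Bravo ∪ Comet ∪ Delta ∪ Harbor ∪ Iris = {1, 2, 3, 4, 5, 6, 7, 8, 9} — every segment is covered.
No 4 of the 10 panels cover everything (all 210 combinations miss at least one segment), so 5 is optimal.

5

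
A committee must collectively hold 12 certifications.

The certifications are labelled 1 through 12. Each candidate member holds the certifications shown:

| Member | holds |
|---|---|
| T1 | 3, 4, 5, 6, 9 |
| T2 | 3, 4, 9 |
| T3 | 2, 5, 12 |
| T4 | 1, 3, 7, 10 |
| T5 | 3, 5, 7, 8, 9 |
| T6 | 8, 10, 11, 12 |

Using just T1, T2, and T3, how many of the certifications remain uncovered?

Union of T1, T2, T3 = {2, 3, 4, 5, 6, 9, 12}.
Not covered: 1, 7, 8, 10, 11 — 5 certifications.

5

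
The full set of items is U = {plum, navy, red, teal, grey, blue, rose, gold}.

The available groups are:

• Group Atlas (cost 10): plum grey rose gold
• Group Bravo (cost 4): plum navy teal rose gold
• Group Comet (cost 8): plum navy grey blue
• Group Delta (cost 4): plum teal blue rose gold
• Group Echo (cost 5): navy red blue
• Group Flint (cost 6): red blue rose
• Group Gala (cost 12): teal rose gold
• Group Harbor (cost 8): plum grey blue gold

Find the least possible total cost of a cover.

Bravo, Echo, Harbor together cover every item (Bravo ∪ Echo ∪ Harbor = {plum, navy, red, teal, grey, blue, rose, gold}); total cost 4 + 5 + 8 = 17.
No covering selection has total cost below 17.

17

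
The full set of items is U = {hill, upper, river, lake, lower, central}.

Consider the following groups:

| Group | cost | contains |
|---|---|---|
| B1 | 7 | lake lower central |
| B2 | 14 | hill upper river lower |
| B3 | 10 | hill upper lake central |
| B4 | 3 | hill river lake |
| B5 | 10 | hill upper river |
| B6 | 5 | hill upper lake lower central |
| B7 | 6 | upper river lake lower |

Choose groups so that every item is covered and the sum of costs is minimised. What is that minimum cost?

8

B4, B6 together cover every item (B4 ∪ B6 = {hill, upper, river, lake, lower, central}); total cost 3 + 5 = 8.
No covering selection has total cost below 8.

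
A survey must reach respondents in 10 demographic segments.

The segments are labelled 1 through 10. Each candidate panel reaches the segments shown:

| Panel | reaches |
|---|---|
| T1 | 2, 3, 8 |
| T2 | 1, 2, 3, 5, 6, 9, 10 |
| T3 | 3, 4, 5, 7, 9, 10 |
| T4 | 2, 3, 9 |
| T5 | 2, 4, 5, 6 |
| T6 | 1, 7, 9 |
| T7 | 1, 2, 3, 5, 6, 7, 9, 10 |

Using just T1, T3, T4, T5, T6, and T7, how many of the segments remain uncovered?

Union of T1, T3, T4, T5, T6, T7 = {1, 2, 3, 4, 5, 6, 7, 8, 9, 10} — that's every segment, so 0 are uncovered.

0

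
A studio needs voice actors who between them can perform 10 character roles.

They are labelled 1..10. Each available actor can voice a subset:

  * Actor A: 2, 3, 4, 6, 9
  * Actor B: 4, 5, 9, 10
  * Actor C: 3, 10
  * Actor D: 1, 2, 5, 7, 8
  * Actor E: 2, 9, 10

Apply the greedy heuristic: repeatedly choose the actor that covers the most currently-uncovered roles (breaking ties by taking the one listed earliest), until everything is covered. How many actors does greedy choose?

3

Greedy: pick A (covers 5 new) → pick D (covers 4 new) → pick B (covers 1 new). Total picks: 3.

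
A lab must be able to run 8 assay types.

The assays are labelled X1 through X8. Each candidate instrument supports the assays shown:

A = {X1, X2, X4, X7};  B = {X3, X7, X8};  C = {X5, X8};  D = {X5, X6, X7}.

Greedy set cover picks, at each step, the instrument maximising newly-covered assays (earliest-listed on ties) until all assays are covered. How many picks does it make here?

Greedy: pick A (covers 4 new) → pick B (covers 2 new) → pick D (covers 2 new). Total picks: 3.

3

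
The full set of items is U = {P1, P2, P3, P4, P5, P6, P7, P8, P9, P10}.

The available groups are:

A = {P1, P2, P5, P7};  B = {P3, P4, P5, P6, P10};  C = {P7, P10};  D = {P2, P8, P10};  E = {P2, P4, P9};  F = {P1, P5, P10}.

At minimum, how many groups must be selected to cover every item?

A, B, D, and E cover everything between them: the union {P1, P2, P3, P4, P5, P6, P7, P8, P9, P10} is all of U.
No 3 of the 6 groups cover everything (all 20 combinations miss at least one item), so 4 is optimal.

4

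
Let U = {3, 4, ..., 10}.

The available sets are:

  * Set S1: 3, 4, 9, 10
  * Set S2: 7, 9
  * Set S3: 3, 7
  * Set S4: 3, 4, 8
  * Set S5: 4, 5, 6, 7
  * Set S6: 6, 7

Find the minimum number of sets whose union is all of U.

Take {S1, S4, S5}. Their union is {3, 4, 5, 6, 7, 8, 9, 10}, which is all 8 items.
Only S5 contains 5, so S5 is forced; the remaining 4 items need at least 2 more sets (each remaining set adds at most 3) — so at least 3 sets are needed, and 3 is optimal.

3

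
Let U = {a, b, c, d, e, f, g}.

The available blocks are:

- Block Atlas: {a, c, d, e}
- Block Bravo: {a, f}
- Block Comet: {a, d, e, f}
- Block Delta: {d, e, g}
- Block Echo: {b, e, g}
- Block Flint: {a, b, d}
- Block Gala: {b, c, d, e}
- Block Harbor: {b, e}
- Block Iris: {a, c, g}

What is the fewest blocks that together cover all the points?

3

Bravo and Echo and Gala together: Bravo ∪ Echo ∪ Gala = {a, b, c, d, e, f, g} — every point is covered.
No 2 of the 9 blocks cover everything (all 36 combinations miss at least one point), so 3 is optimal.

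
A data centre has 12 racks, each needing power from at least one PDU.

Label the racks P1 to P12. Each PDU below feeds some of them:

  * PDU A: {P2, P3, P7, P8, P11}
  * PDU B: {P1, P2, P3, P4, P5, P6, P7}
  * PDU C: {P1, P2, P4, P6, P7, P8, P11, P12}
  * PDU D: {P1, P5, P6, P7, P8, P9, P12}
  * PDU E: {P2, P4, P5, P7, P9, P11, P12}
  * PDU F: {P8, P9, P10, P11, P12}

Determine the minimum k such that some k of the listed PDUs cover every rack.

2

B and F together: B ∪ F = {P1, P2, P3, P4, P5, P6, P7, P8, P9, P10, P11, P12} — every rack is covered.
No single PDU has all 12 racks (the largest, C, has 8), so 2 is optimal.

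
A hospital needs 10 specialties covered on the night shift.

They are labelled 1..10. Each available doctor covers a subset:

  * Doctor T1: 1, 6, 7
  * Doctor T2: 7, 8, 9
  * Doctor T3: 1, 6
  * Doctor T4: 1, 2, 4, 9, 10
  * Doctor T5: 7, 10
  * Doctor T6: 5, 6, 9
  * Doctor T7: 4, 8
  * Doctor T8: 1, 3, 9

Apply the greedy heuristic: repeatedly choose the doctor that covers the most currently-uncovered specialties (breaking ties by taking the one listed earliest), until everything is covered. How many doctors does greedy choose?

Greedy: pick T4 (covers 5 new) → pick T1 (covers 2 new) → pick T2 (covers 1 new) → pick T6 (covers 1 new) → pick T8 (covers 1 new). Total picks: 5.
(The true minimum cover uses only 4 doctors, so greedy is not optimal here.)

5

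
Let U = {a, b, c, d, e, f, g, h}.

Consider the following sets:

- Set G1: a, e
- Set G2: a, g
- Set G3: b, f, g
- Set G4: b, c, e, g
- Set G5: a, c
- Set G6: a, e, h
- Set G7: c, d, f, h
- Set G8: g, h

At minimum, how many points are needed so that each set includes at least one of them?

Take T = {a, g, h}. Each listed set contains at least one of these, so T is a hitting set of size 3.
No choice of 2 points meets every set, so 3 is the minimum.

3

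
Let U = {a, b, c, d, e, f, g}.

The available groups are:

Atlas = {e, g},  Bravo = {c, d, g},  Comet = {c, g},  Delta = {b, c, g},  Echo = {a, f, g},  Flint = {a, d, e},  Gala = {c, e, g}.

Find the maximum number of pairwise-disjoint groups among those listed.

Delta, Flint are pairwise disjoint (Delta={b,c,g}; Flint={a,d,e}).
Every remaining group overlaps one of these, and no 3 of the listed groups are pairwise disjoint, so 2 is the maximum.

2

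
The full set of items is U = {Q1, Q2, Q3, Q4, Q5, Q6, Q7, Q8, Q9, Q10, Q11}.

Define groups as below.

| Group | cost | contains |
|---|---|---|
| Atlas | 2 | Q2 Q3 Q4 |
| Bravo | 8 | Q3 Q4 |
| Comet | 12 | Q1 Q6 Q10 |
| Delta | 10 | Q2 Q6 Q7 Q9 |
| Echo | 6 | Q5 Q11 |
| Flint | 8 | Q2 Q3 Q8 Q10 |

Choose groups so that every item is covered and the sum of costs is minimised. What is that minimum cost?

38

Atlas, Comet, Delta, Echo, Flint together cover every item (Atlas ∪ Comet ∪ Delta ∪ Echo ∪ Flint = {Q1, Q2, Q3, Q4, Q5, Q6, Q7, Q8, Q9, Q10, Q11}); total cost 2 + 12 + 10 + 6 + 8 = 38.
No covering selection has total cost below 38.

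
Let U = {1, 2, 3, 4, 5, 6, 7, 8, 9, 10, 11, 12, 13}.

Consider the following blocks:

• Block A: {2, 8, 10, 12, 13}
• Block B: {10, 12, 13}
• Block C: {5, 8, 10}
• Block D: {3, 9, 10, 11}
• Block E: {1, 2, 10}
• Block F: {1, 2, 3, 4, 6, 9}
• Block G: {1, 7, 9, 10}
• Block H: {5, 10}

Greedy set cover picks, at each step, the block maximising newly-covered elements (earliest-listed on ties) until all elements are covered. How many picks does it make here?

Greedy: pick F (covers 6 new) → pick A (covers 4 new) → pick C (covers 1 new) → pick D (covers 1 new) → pick G (covers 1 new). Total picks: 5.

5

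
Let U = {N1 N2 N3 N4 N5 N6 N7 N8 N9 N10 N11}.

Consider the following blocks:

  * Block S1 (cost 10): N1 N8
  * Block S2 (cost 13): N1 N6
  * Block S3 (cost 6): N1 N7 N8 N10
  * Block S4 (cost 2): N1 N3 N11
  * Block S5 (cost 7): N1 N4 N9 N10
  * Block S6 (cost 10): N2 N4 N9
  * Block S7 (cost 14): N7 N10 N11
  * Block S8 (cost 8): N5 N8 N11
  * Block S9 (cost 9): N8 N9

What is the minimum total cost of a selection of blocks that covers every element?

39

S2, S3, S4, S6, S8 together cover every element (S2 ∪ S3 ∪ S4 ∪ S6 ∪ S8 = {N1, N2, N3, N4, N5, N6, N7, N8, N9, N10, N11}); total cost 13 + 6 + 2 + 10 + 8 = 39.
No covering selection has total cost below 39.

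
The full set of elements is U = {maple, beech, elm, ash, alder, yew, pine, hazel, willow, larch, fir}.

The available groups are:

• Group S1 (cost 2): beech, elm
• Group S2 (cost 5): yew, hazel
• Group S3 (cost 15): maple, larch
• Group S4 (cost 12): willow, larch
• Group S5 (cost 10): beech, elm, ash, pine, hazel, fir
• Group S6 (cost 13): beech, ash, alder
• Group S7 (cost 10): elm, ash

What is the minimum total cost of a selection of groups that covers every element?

55

S2, S3, S4, S5, S6 together cover every element (S2 ∪ S3 ∪ S4 ∪ S5 ∪ S6 = {maple, beech, elm, ash, alder, yew, pine, hazel, willow, larch, fir}); total cost 5 + 15 + 12 + 10 + 13 = 55.
The greedy pick S1, S2, S5, S4, S6, S3 costs 57; no covering selection beats 55.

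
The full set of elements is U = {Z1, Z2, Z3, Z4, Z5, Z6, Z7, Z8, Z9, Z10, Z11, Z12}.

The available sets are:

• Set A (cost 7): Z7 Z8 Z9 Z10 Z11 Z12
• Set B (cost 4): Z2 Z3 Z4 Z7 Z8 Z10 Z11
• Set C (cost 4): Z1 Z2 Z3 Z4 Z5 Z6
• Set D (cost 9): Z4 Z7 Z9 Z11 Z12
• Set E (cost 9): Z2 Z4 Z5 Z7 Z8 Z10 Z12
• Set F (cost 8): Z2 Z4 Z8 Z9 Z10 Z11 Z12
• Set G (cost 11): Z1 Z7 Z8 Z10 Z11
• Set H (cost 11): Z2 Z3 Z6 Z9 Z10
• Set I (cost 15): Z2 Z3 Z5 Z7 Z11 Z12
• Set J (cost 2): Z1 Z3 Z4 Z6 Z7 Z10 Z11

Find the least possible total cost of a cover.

11

A, C together cover every element (A ∪ C = {Z1, Z2, Z3, Z4, Z5, Z6, Z7, Z8, Z9, Z10, Z11, Z12}); total cost 7 + 4 = 11.
The greedy pick J, B, A, C costs 17; no covering selection beats 11.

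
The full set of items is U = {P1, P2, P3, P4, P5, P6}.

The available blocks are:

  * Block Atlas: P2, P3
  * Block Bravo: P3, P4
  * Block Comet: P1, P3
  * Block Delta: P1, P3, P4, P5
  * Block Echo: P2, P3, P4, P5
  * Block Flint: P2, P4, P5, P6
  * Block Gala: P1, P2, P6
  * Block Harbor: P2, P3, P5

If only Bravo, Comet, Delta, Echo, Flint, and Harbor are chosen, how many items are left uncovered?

Union of Bravo, Comet, Delta, Echo, Flint, Harbor = {P1, P2, P3, P4, P5, P6} — that's every item, so 0 are uncovered.

0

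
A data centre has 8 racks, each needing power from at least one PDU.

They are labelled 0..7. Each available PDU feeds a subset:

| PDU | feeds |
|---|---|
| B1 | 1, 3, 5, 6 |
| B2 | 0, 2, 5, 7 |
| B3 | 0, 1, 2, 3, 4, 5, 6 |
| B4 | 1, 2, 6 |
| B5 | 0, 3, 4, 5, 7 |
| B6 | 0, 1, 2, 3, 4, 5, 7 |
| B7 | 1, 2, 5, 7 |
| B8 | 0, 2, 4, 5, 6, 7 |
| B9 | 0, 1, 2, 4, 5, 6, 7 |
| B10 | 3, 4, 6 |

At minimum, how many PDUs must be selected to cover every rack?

2

Take {B4, B6}. Their union is {0, 1, 2, 3, 4, 5, 6, 7}, which is all 8 racks.
No single PDU has all 8 racks (the largest, B3, has 7), so 2 is optimal.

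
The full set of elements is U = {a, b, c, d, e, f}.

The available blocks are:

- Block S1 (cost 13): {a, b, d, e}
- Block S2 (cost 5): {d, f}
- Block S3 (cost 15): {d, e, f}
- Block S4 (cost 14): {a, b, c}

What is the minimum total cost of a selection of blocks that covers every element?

S3, S4 together cover every element (S3 ∪ S4 = {a, b, c, d, e, f}); total cost 15 + 14 = 29.
The greedy pick S2, S1, S4 costs 32; no covering selection beats 29.

29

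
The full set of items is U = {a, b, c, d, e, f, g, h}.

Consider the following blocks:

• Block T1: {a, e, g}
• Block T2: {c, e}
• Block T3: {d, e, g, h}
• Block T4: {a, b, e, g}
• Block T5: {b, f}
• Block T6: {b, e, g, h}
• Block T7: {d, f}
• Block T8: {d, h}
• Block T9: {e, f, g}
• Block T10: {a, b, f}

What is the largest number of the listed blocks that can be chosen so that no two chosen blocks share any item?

3

T1, T5, T8 are pairwise disjoint (T1={a,e,g}; T5={b,f}; T8={d,h}).
Every remaining block overlaps one of these, and no 4 of the listed blocks are pairwise disjoint, so 3 is the maximum.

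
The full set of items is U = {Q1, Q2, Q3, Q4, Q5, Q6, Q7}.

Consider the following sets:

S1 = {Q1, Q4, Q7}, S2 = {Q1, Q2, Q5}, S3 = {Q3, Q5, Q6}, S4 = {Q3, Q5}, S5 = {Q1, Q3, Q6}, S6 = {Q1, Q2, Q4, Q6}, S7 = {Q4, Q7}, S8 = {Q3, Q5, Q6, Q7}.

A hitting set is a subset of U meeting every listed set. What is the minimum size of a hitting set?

3

H = {Q1, Q3, Q4} meets every set (each contains at least one member of H), and |H| = 3.
No choice of 2 items meets every set, so 3 is the minimum.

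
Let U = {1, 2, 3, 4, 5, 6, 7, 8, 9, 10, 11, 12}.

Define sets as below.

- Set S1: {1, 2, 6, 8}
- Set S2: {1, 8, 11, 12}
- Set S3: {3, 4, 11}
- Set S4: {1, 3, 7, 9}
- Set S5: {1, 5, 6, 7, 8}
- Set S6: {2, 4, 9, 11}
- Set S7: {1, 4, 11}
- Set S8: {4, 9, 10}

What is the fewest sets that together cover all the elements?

S2 and S4 and S5 and S6 and S8 together: S2 ∪ S4 ∪ S5 ∪ S6 ∪ S8 = {1, 2, 3, 4, 5, 6, 7, 8, 9, 10, 11, 12} — every element is covered.
No 4 of the 8 sets cover everything (all 70 combinations miss at least one element), so 5 is optimal.

5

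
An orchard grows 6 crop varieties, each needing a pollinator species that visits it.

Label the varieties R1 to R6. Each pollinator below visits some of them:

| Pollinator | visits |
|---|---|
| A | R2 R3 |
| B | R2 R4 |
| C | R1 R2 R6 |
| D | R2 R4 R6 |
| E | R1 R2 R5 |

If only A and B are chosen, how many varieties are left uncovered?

3

Union of A, B = {R2, R3, R4}.
Not covered: R1, R5, R6 — 3 varieties.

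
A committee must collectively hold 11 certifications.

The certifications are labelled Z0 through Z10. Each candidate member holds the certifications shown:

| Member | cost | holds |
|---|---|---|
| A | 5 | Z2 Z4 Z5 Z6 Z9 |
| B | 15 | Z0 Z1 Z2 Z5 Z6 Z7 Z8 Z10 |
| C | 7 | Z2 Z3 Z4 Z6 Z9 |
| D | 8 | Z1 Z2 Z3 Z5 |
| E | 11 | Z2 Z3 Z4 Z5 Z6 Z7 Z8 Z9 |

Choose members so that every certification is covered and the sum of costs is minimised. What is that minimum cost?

22

B, C together cover every certification (B ∪ C = {Z0, Z1, Z2, Z3, Z4, Z5, Z6, Z7, Z8, Z9, Z10}); total cost 15 + 7 = 22.
The greedy pick A, B, C costs 27; no covering selection beats 22.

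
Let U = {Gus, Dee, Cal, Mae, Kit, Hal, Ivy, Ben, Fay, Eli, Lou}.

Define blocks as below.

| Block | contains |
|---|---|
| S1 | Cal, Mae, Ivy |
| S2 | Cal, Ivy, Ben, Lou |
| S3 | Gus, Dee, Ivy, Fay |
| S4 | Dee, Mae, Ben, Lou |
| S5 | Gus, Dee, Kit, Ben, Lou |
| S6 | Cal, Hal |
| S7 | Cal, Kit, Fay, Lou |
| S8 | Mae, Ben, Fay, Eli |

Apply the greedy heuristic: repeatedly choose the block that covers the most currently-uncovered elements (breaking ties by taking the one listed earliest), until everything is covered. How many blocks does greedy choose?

4

Greedy: pick S5 (covers 5 new) → pick S1 (covers 3 new) → pick S8 (covers 2 new) → pick S6 (covers 1 new). Total picks: 4.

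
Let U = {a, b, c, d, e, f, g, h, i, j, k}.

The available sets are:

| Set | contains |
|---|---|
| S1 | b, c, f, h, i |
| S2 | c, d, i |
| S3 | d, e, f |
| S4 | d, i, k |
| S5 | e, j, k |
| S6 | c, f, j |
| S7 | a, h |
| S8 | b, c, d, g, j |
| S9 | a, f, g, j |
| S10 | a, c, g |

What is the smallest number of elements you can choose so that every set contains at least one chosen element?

The 4 elements {a, d, f, j} hit every set.
No choice of 3 elements meets every set, so 4 is the minimum.

4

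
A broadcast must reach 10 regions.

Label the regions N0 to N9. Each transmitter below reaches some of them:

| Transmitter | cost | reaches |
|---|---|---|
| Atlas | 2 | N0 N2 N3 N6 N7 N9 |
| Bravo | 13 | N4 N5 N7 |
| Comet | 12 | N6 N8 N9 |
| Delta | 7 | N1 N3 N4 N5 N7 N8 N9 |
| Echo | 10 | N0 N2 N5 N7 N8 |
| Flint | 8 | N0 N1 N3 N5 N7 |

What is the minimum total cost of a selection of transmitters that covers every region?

9

Atlas, Delta together cover every region (Atlas ∪ Delta = {N0, N1, N2, N3, N4, N5, N6, N7, N8, N9}); total cost 2 + 7 = 9.
No covering selection has total cost below 9.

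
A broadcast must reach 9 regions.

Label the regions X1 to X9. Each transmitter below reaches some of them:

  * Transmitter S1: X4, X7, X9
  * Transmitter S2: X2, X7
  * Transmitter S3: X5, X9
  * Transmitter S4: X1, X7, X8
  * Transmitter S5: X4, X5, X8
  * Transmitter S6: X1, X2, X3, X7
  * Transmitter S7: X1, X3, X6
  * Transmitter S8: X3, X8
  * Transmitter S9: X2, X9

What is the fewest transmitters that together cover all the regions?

S2 and S5 and S7 and S9 together: S2 ∪ S5 ∪ S7 ∪ S9 = {X1, X2, X3, X4, X5, X6, X7, X8, X9} — every region is covered.
No 3 of the 9 transmitters cover everything (all 84 combinations miss at least one region), so 4 is optimal.

4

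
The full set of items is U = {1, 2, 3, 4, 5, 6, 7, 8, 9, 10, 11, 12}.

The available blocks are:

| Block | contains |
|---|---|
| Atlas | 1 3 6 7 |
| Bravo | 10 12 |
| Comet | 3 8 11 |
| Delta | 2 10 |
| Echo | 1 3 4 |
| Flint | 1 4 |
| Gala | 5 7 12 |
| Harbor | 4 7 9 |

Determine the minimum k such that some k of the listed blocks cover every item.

5

Atlas, Comet, Delta, Gala, and Harbor cover everything between them: the union {1, 2, 3, 4, 5, 6, 7, 8, 9, 10, 11, 12} is all of U.
Only Atlas contains 6, so Atlas is forced; the remaining 8 items need at least 4 more blocks (each remaining block adds at most 2) — so at least 5 blocks are needed, and 5 is optimal.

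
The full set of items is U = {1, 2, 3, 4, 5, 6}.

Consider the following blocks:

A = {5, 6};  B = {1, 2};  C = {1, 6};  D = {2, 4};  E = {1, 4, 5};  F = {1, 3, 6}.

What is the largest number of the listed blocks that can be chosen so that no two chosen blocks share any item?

2

A, B are pairwise disjoint (A={5,6}; B={1,2}).
Every remaining block overlaps one of these, and no 3 of the listed blocks are pairwise disjoint, so 2 is the maximum.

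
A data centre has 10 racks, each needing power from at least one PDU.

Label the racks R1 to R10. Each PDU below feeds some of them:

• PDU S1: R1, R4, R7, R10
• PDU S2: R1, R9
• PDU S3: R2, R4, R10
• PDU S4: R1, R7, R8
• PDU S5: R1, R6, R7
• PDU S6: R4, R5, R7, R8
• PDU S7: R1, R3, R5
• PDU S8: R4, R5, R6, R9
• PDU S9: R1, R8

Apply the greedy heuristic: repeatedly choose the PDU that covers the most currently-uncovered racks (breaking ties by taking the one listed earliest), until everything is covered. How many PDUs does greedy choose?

5

Greedy: pick S1 (covers 4 new) → pick S8 (covers 3 new) → pick S3 (covers 1 new) → pick S4 (covers 1 new) → pick S7 (covers 1 new). Total picks: 5.
(The true minimum cover uses only 4 PDUs, so greedy is not optimal here.)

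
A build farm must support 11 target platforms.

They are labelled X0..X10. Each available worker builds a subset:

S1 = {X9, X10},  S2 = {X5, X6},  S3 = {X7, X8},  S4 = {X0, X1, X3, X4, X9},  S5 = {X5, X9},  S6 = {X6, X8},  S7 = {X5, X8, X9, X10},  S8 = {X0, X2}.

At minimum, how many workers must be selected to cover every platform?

5

Take {S2, S3, S4, S7, S8}. Their union is {X0, X1, X2, X3, X4, X5, X6, X7, X8, X9, X10}, which is all 11 platforms.
No 4 of the 8 workers cover everything (all 70 combinations miss at least one platform), so 5 is optimal.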